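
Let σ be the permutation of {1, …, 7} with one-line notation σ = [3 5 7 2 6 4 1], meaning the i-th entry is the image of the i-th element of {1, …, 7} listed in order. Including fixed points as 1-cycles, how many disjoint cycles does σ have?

The cycle decomposition is (1, 3, 7)(2, 5, 6, 4), which has 2 cycles (counting 1-cycles).

2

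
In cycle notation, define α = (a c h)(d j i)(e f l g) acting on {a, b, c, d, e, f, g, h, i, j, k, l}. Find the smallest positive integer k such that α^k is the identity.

The disjoint cycles have lengths 4, 3, 3, 1, 1.
The order of α is the least common multiple of its cycle lengths: lcm(4, 3, 3) = 12.

12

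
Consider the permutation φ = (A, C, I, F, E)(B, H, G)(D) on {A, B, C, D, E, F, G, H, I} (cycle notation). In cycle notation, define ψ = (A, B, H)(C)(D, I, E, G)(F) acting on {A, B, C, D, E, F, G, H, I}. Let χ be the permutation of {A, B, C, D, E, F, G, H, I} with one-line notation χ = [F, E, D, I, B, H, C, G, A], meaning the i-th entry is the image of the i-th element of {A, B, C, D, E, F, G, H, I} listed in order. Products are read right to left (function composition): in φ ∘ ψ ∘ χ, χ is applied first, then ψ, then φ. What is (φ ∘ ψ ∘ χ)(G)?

I

Chase G: χ(G) = C; ψ(C) = C; φ(C) = I. Hence (φ ∘ ψ ∘ χ)(G) = I.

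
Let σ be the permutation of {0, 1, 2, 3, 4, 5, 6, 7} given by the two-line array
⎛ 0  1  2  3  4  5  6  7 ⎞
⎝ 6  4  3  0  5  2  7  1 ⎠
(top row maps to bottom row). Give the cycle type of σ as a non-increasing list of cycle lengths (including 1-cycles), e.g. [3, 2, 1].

The disjoint cycles are (0, 6, 7, 1, 4, 5, 2, 3), with lengths 8 in non-increasing order.

[8]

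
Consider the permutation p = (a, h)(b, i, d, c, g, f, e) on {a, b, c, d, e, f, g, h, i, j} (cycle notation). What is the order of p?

The disjoint cycles have lengths 7, 2, 1.
The order is lcm(7, 2) = 14.

14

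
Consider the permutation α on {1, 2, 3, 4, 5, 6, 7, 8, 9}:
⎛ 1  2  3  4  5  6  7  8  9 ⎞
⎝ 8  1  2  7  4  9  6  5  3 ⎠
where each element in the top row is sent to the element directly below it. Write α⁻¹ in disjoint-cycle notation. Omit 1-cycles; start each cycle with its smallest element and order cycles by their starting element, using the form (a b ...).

(1 2 3 9 6 7 4 5 8)

The cycle decomposition of α is (1 8 5 4 7 6 9 3 2).
The inverse reverses every cycle; in canonical form, α⁻¹ = (1 2 3 9 6 7 4 5 8).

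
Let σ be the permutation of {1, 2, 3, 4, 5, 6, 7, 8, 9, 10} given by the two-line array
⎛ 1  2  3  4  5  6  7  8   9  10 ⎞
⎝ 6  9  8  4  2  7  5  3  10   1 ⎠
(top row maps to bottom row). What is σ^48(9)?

2

Tracing 9 → 10 → … returns to 9 after 7 steps, so 9 lies in a 7-cycle (1, 6, 7, 5, 2, 9, 10).
Powers repeat with period 7 on this cycle, and 48 mod 7 = 6, so σ^48(9) = σ^6(9).
Stepping 6 places around the cycle: 9 → 10 → 1 → 6 → 7 → 5 → 2.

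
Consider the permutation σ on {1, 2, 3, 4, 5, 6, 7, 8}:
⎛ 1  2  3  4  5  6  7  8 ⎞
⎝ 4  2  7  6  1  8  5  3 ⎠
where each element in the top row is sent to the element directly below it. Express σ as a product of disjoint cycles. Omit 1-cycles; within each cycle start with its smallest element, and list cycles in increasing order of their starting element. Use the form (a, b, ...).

(1, 4, 6, 8, 3, 7, 5)

From 1: 1 → 4 → 6 → 8 → 3 → 7 → 5 → 1, closing the cycle (1, 4, 6, 8, 3, 7, 5).
Repeating from the next unused element and collecting all non-trivial cycles gives (1, 4, 6, 8, 3, 7, 5).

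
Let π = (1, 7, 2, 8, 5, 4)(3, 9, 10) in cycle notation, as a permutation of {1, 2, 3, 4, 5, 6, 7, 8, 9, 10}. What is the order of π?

The cycle type of π is (6, 3, 1).
The order is lcm(6, 3) = 6.

6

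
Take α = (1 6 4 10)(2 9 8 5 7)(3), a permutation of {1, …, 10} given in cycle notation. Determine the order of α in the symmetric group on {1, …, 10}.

20

The disjoint cycles have lengths 5, 4, 1.
The order is lcm(5, 4) = 20.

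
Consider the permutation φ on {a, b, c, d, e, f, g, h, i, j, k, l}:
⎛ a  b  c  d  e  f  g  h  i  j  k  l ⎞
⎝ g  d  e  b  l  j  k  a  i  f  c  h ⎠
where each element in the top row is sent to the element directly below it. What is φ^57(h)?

a

Tracing h → a → … returns to h after 7 steps, so h lies in a 7-cycle (a, g, k, c, e, l, h).
Since the cycle has length 7, φ^57 acts on it the same as φ^1 (57 mod 7 = 1).
Advancing 1 step from h: h → a.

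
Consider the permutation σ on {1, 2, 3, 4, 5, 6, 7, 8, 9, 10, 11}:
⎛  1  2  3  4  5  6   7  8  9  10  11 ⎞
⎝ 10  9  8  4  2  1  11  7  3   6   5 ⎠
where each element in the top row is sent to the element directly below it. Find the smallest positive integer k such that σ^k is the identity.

21

Writing σ as disjoint cycles, the cycle lengths are 7, 3, 1.
The order of σ is the least common multiple of its cycle lengths: lcm(7, 3) = 21.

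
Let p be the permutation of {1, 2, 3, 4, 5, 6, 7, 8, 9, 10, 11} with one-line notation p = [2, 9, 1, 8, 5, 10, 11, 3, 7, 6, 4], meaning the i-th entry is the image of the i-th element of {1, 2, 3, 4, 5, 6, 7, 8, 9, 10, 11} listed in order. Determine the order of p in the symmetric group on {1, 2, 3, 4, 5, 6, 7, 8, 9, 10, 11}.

8

Decomposing into disjoint cycles gives cycle lengths 8, 2, 1.
Since disjoint cycles commute, ord(p) = lcm(8, 2) = 8.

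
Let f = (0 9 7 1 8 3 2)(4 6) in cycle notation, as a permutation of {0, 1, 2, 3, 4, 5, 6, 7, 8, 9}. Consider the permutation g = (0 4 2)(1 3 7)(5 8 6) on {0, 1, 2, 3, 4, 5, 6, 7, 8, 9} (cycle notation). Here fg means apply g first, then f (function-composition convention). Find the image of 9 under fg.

First apply g: g(9) = 9, then f(9) = 7. Thus (fg)(9) = 7.

7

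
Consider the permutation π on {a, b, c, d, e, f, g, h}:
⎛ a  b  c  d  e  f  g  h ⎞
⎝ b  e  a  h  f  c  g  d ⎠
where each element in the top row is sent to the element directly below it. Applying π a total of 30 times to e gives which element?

e

Tracing e → f → … returns to e after 5 steps, so e lies in a 5-cycle (a, b, e, f, c).
Powers repeat with period 5 on this cycle, and 30 mod 5 = 0, so π^30(e) = π^0(e).
So π^30(e) = e.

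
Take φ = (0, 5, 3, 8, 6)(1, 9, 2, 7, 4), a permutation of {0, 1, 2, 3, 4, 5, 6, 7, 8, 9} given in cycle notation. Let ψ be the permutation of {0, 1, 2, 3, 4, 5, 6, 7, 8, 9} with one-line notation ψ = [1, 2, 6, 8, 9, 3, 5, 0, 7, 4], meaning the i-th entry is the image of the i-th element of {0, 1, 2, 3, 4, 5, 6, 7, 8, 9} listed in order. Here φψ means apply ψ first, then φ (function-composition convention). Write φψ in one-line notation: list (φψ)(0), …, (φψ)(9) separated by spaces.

9 7 0 6 2 8 3 5 4 1

Chase each element through ψ then φ: 0 → 1 → 9; 1 → 2 → 7; 2 → 6 → 0; 3 → 8 → 6; 4 → 9 → 2; 5 → 3 → 8; 6 → 5 → 3; 7 → 0 → 5; 8 → 7 → 4; 9 → 4 → 1.
Collecting the images, φψ = [9 7 0 6 2 8 3 5 4 1].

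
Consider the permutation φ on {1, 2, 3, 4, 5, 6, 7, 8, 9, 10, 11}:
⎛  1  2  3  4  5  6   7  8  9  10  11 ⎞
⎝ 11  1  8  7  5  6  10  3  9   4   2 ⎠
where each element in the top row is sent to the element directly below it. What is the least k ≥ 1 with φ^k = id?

6

Writing φ as disjoint cycles, the cycle lengths are 3, 3, 2, 1, 1, 1.
Since disjoint cycles commute, ord(φ) = lcm(3, 3, 2) = 6.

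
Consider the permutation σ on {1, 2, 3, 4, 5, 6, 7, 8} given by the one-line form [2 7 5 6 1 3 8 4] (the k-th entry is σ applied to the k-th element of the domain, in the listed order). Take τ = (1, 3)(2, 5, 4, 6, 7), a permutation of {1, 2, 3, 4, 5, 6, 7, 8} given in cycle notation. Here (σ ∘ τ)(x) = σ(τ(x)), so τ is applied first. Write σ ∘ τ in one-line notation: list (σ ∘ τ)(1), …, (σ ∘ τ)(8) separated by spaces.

5 1 2 3 6 8 7 4

Chase each element through τ then σ: 1 → 3 → 5; 2 → 5 → 1; 3 → 1 → 2; 4 → 6 → 3; 5 → 4 → 6; 6 → 7 → 8; 7 → 2 → 7; 8 → 8 → 4.
Collecting the images, σ ∘ τ = [5 1 2 3 6 8 7 4].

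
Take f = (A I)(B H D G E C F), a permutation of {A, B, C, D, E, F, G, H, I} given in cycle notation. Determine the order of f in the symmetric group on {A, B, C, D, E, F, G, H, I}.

The disjoint cycles have lengths 7, 2.
The order of f is the least common multiple of its cycle lengths: lcm(7, 2) = 14.

14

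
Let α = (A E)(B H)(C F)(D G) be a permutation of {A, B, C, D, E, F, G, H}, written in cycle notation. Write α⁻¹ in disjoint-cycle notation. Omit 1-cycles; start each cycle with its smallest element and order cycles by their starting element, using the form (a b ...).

(A E)(B H)(C F)(D G)

Inverting a permutation written in cycle notation just reverses the order within every cycle.
Reversing each cycle of α and rotating so the smallest element leads gives (A E)(B H)(C F)(D G).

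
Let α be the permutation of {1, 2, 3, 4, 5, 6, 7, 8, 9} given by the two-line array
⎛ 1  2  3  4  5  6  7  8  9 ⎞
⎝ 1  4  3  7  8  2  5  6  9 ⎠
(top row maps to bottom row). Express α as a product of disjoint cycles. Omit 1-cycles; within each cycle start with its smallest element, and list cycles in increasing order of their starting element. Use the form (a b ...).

Start at 2 and follow images: 2 → 4 → 7 → 5 → 8 → 6 → 2, giving the cycle (2 4 7 5 8 6).
Repeating from the next unused element and collecting all non-trivial cycles gives (2 4 7 5 8 6).

(2 4 7 5 8 6)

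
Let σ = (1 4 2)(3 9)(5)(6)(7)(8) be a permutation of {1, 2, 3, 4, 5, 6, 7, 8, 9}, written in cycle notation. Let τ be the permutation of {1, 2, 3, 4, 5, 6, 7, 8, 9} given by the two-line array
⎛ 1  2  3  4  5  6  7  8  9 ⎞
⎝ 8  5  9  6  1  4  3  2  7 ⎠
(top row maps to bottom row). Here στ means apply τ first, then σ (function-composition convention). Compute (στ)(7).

9

τ(7) = 3, then σ(3) = 9; composing gives (στ)(7) = 9.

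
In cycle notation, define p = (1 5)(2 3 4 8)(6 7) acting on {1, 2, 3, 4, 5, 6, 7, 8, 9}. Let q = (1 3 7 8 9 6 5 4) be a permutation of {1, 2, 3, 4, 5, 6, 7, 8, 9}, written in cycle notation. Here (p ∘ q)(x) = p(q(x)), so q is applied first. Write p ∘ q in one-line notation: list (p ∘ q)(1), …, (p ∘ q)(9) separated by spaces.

4 3 6 5 8 1 2 9 7

(p ∘ q)(x) = p(q(x)). Computing each image: p(q(1)) = p(3) = 4, p(q(2)) = p(2) = 3, p(q(3)) = p(7) = 6, p(q(4)) = p(1) = 5, p(q(5)) = p(4) = 8, p(q(6)) = p(5) = 1, p(q(7)) = p(8) = 2, p(q(8)) = p(9) = 9, p(q(9)) = p(6) = 7.
Hence p ∘ q = [4 3 6 5 8 1 2 9 7].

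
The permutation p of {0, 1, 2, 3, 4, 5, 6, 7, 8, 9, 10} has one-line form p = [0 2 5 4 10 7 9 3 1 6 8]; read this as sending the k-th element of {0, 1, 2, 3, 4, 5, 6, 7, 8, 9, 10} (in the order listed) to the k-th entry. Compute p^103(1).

8

Tracing 1 → 2 → … returns to 1 after 8 steps, so 1 lies in an 8-cycle (1 2 5 7 3 4 10 8).
Since the cycle has length 8, p^103 acts on it the same as p^7 (103 mod 8 = 7).
Stepping 7 places around the cycle: 1 → 2 → 5 → 7 → 3 → 4 → 10 → 8.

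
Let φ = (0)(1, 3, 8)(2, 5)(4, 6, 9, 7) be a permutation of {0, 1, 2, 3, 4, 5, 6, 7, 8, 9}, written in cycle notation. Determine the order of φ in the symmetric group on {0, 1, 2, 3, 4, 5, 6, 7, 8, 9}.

12

The disjoint cycles have lengths 4, 3, 2, 1.
The order is lcm(4, 3, 2) = 12.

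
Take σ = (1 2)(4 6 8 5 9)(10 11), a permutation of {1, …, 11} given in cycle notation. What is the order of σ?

10

The cycle type of σ is (5, 2, 2, 1, 1).
The order is lcm(5, 2, 2) = 10.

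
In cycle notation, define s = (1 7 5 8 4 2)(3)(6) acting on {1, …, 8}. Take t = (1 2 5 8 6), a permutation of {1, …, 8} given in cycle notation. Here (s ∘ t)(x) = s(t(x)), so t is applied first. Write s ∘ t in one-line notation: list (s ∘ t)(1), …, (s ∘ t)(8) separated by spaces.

1 8 3 2 4 7 5 6

For each element, apply t then s: 1 → 2 → 1; 2 → 5 → 8; 3 → 3 → 3; 4 → 4 → 2; 5 → 8 → 4; 6 → 1 → 7; 7 → 7 → 5; 8 → 6 → 6.
Collecting the images, s ∘ t = [1 8 3 2 4 7 5 6].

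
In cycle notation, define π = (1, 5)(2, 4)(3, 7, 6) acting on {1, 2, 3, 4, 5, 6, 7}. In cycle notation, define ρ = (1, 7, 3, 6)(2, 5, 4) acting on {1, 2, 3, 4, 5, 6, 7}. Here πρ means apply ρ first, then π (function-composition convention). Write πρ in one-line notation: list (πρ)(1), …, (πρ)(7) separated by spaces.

For each element, apply ρ then π: 1 → 7 → 6; 2 → 5 → 1; 3 → 6 → 3; 4 → 2 → 4; 5 → 4 → 2; 6 → 1 → 5; 7 → 3 → 7.
Collecting the images, πρ = [6 1 3 4 2 5 7].

6 1 3 4 2 5 7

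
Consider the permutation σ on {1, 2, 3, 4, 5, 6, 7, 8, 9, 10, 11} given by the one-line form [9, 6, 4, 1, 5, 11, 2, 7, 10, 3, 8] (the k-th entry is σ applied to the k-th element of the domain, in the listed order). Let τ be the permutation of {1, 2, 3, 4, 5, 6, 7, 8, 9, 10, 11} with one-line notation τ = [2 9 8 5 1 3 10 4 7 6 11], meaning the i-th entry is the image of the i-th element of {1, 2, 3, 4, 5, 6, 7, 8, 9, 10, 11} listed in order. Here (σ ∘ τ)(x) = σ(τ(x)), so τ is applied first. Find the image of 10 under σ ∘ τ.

First apply τ: τ(10) = 6, then σ(6) = 11. Thus (σ ∘ τ)(10) = 11.

11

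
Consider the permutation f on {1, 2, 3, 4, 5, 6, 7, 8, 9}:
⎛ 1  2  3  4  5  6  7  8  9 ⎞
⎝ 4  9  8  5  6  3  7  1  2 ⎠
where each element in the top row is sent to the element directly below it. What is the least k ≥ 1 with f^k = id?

6

The disjoint-cycle form of f has cycle lengths 6, 2, 1.
The order of f is the least common multiple of its cycle lengths: lcm(6, 2) = 6.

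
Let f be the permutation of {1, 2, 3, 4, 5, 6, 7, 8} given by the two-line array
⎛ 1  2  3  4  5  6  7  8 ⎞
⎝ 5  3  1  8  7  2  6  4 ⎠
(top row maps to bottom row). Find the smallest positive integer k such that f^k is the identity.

6

Writing f as disjoint cycles, the cycle lengths are 6, 2.
The order of f is the least common multiple of its cycle lengths: lcm(6, 2) = 6.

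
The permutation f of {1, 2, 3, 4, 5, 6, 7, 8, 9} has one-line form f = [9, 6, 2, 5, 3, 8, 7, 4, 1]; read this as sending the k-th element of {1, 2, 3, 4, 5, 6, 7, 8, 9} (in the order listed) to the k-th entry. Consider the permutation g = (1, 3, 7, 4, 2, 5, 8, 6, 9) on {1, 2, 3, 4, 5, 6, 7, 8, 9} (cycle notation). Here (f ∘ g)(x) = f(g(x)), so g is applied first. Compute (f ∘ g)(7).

(f ∘ g)(7) = f(g(7)). g(7) = 4, then f(4) = 5. So (f ∘ g)(7) = 5.

5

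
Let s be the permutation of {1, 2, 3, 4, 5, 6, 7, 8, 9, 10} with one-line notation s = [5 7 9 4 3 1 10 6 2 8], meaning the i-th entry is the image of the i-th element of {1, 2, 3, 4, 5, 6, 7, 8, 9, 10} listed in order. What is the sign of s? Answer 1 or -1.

1

In disjoint-cycle form the cycle lengths are 9, 1.
A cycle of length ℓ contributes ℓ−1 transpositions, so s is a product of 8 transpositions — even.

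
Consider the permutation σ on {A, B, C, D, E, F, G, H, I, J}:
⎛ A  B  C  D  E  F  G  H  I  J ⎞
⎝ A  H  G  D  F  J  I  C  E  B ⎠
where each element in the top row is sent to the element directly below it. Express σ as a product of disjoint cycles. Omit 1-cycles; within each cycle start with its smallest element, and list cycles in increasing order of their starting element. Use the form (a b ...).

(B H C G I E F J)

Iterating σ from B gives B → H → C → G → I → E → F → J → B; that is the 8-cycle (B H C G I E F J).
Repeating from the next unused element and collecting all non-trivial cycles gives (B H C G I E F J).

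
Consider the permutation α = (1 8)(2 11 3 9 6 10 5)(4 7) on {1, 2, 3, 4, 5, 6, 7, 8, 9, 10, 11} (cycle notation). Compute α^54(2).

2 lies in the 7-cycle (2 11 3 9 6 10 5).
On a 7-cycle, α^7 is the identity, so α^54 = α^5 there (54 ≡ 5 mod 7).
Advancing 5 steps from 2: 2 → 11 → 3 → 9 → 6 → 10.

10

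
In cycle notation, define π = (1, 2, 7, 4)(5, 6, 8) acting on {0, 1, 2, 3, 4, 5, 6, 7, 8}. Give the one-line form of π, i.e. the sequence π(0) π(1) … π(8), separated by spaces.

Image by image: 0↦0, 1↦2, 2↦7, 3↦3, 4↦1, 5↦6, 6↦8, 7↦4, 8↦5.
Listing these in domain order gives 0 2 7 3 1 6 8 4 5.

0 2 7 3 1 6 8 4 5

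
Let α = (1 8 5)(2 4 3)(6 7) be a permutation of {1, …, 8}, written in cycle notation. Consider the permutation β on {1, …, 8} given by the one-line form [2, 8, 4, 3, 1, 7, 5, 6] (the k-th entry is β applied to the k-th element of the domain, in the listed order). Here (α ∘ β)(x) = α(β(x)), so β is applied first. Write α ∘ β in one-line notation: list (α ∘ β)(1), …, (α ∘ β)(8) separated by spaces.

4 5 3 2 8 6 1 7

(α ∘ β)(x) = α(β(x)). Computing each image: α(β(1)) = α(2) = 4, α(β(2)) = α(8) = 5, α(β(3)) = α(4) = 3, α(β(4)) = α(3) = 2, α(β(5)) = α(1) = 8, α(β(6)) = α(7) = 6, α(β(7)) = α(5) = 1, α(β(8)) = α(6) = 7.
Hence α ∘ β = [4 5 3 2 8 6 1 7].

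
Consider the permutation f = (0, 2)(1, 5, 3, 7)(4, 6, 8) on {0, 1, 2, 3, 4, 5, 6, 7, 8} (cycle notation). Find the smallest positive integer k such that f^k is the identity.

The disjoint cycles have lengths 4, 3, 2.
The order of f is the least common multiple of its cycle lengths: lcm(4, 3, 2) = 12.

12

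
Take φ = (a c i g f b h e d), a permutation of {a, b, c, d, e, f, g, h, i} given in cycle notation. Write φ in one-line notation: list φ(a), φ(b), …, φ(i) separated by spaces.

c h i a d b f e g

Image by image: a→c, b→h, c→i, d→a, e→d, f→b, g→f, h→e, i→g.
Listing these in domain order gives c h i a d b f e g.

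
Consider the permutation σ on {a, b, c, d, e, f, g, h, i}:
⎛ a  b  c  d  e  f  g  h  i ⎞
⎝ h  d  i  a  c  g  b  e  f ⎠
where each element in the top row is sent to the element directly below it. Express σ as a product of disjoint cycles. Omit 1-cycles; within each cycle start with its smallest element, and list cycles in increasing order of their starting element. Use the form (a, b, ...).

Iterating σ from a gives a → h → e → c → i → f → g → b → d → a; that is the 9-cycle (a, h, e, c, i, f, g, b, d).
Continuing from each remaining unvisited element yields (a, h, e, c, i, f, g, b, d).

(a, h, e, c, i, f, g, b, d)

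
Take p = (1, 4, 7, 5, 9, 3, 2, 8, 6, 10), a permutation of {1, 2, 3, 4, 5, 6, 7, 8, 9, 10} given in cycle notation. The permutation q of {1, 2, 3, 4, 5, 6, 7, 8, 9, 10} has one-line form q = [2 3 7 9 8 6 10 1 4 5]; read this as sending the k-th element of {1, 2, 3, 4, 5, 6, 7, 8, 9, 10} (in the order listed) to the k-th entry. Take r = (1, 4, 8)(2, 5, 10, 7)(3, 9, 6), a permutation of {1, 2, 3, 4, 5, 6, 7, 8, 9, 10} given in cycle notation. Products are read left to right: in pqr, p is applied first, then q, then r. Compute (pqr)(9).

2

Chase 9: p(9) = 3; q(3) = 7; r(7) = 2. Hence (pqr)(9) = 2.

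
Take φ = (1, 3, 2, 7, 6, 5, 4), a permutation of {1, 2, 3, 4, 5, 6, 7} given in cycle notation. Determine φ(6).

Within (1, 3, 2, 7, 6, 5, 4), 6 ↦ 5.

5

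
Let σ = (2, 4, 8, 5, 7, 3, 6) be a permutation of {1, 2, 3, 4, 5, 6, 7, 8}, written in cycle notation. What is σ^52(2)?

2 lies in the 7-cycle (2, 4, 8, 5, 7, 3, 6).
On a 7-cycle, σ^7 is the identity, so σ^52 = σ^3 there (52 ≡ 3 mod 7).
Stepping 3 places around the cycle: 2 → 4 → 8 → 5.

5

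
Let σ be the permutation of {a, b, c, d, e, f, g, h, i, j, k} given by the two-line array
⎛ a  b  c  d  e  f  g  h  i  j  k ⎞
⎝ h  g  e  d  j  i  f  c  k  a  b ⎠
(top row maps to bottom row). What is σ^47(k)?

g

Tracing k → b → … returns to k after 5 steps, so k lies in a 5-cycle (b g f i k).
On a 5-cycle, σ^5 is the identity, so σ^47 = σ^2 there (47 ≡ 2 mod 5).
Stepping 2 places around the cycle: k → b → g.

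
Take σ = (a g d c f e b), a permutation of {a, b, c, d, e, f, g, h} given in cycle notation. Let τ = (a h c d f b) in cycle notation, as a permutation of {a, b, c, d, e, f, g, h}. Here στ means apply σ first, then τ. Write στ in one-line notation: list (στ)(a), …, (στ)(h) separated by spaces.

(στ)(x) = τ(σ(x)). Computing each image: τ(σ(a)) = τ(g) = g, τ(σ(b)) = τ(a) = h, τ(σ(c)) = τ(f) = b, τ(σ(d)) = τ(c) = d, τ(σ(e)) = τ(b) = a, τ(σ(f)) = τ(e) = e, τ(σ(g)) = τ(d) = f, τ(σ(h)) = τ(h) = c.
Hence στ = [g h b d a e f c].

g h b d a e f c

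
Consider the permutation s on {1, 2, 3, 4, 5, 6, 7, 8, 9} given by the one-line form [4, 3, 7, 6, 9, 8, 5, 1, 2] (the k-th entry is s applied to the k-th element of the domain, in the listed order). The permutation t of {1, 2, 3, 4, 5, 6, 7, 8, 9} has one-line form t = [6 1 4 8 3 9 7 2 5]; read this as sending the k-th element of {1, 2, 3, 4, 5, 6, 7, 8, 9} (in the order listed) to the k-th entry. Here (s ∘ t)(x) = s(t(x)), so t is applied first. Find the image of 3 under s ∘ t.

6

First apply t: t(3) = 4, then s(4) = 6. Thus (s ∘ t)(3) = 6.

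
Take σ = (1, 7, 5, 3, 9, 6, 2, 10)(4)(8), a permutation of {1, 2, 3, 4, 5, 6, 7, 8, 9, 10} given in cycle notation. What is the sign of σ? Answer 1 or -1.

-1

The cycle lengths are 8, 1, 1.
A cycle of length ℓ contributes ℓ−1 transpositions, so σ is a product of 7 transpositions — odd.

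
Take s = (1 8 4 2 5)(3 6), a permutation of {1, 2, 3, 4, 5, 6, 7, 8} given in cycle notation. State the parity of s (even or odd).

The cycle lengths are 5, 2, 1.
A cycle is odd iff its length is even; s has 1 even-length cycle, so sgn(s) = (−1)^1 and s is odd.

odd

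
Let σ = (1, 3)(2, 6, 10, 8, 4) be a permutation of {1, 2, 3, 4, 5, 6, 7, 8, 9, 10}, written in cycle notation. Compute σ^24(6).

6 lies in the 5-cycle (2, 6, 10, 8, 4).
Since the cycle has length 5, σ^24 acts on it the same as σ^4 (24 mod 5 = 4).
Advancing 4 steps from 6: 6 → 10 → 8 → 4 → 2.

2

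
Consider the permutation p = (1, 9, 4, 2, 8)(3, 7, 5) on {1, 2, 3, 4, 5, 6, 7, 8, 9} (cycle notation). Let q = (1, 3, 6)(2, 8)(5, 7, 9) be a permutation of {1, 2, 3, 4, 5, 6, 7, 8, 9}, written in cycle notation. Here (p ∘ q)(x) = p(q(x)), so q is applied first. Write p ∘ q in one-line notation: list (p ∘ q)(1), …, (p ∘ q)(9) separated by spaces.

Chase each element through q then p: 1 → 3 → 7; 2 → 8 → 1; 3 → 6 → 6; 4 → 4 → 2; 5 → 7 → 5; 6 → 1 → 9; 7 → 9 → 4; 8 → 2 → 8; 9 → 5 → 3.
So p ∘ q in one-line form is 7 1 6 2 5 9 4 8 3.

7 1 6 2 5 9 4 8 3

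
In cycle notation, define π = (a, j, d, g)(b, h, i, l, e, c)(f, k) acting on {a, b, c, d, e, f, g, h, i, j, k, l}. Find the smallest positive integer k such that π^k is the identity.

The cycle type of π is (6, 4, 2).
The order of π is the least common multiple of its cycle lengths: lcm(6, 4, 2) = 12.

12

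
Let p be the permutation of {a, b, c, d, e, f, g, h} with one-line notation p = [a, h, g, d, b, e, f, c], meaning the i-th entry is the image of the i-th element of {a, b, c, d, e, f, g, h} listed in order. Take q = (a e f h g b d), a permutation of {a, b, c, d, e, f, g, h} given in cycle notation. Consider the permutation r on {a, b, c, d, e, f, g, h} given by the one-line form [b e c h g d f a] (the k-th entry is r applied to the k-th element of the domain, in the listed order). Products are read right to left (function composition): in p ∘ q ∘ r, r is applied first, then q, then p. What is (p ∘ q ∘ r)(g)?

c

(p ∘ q ∘ r)(g) = p(q(r(g))). r(g) = f, then q(f) = h, then p(h) = c, so the result is c.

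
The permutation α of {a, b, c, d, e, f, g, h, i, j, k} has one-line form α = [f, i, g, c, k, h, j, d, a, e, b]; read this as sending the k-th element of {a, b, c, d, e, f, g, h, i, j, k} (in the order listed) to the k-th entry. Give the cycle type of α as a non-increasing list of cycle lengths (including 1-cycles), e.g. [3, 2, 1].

The disjoint cycles are (a f h d c g j e k b i), with lengths 11 in non-increasing order.

[11]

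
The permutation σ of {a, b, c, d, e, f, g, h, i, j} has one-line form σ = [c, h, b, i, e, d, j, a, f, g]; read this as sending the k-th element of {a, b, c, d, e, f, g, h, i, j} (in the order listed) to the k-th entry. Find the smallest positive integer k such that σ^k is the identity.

Writing σ as disjoint cycles, the cycle lengths are 4, 3, 2, 1.
The order is lcm(4, 3, 2) = 12.

12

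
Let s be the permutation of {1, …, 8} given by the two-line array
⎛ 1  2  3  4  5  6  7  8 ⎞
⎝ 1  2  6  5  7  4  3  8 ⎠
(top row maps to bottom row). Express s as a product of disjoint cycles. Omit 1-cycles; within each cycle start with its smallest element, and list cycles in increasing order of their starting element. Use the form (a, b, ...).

From 3: 3 → 6 → 4 → 5 → 7 → 3, closing the cycle (3, 6, 4, 5, 7).
Continuing from each remaining unvisited element yields (3, 6, 4, 5, 7).

(3, 6, 4, 5, 7)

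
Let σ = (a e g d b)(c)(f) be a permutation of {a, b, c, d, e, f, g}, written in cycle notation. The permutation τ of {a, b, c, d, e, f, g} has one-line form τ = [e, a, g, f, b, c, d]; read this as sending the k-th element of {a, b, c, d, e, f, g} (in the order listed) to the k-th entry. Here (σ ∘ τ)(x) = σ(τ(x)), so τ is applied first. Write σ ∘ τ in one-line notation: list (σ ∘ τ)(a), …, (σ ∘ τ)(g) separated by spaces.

g e d f a c b

(σ ∘ τ)(x) = σ(τ(x)). Computing each image: σ(τ(a)) = σ(e) = g, σ(τ(b)) = σ(a) = e, σ(τ(c)) = σ(g) = d, σ(τ(d)) = σ(f) = f, σ(τ(e)) = σ(b) = a, σ(τ(f)) = σ(c) = c, σ(τ(g)) = σ(d) = b.
Hence σ ∘ τ = [g e d f a c b].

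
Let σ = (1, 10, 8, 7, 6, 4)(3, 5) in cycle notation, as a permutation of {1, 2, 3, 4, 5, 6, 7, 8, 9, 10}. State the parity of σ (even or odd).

even

The cycle lengths are 6, 2, 1, 1.
A cycle of length ℓ contributes ℓ−1 transpositions, so σ is a product of 5 + 1 = 6 transpositions — even.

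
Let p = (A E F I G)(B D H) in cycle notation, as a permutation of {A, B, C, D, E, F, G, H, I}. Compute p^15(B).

B lies in the 3-cycle (B D H).
Powers repeat with period 3 on this cycle, and 15 mod 3 = 0, so p^15(B) = p^0(B).
So p^15(B) = B.

B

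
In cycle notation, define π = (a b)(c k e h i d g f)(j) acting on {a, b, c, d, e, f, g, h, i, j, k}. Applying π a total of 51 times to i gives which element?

i lies in the 8-cycle (c k e h i d g f).
Powers repeat with period 8 on this cycle, and 51 mod 8 = 3, so π^51(i) = π^3(i).
Advancing 3 steps from i: i → d → g → f.

f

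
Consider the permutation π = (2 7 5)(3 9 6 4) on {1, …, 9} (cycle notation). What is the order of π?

12

The disjoint cycles have lengths 4, 3, 1, 1.
Since disjoint cycles commute, ord(π) = lcm(4, 3) = 12.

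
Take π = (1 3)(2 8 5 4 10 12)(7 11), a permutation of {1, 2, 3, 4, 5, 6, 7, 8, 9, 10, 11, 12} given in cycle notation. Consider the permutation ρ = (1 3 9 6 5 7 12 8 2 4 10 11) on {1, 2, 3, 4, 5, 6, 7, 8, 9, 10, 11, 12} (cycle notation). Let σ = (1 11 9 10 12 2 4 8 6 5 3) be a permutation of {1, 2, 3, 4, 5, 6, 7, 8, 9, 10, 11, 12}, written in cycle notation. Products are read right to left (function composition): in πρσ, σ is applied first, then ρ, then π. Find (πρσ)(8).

(πρσ)(8) = π(ρ(σ(8))). σ(8) = 6, then ρ(6) = 5, then π(5) = 4, so the result is 4.

4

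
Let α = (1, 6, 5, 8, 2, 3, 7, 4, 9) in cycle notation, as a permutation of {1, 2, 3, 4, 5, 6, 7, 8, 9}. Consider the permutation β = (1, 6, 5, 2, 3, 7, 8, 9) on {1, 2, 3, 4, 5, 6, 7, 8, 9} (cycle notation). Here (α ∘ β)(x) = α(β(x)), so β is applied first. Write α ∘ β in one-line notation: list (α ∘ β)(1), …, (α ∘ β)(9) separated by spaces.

(α ∘ β)(x) = α(β(x)). Computing each image: α(β(1)) = α(6) = 5, α(β(2)) = α(3) = 7, α(β(3)) = α(7) = 4, α(β(4)) = α(4) = 9, α(β(5)) = α(2) = 3, α(β(6)) = α(5) = 8, α(β(7)) = α(8) = 2, α(β(8)) = α(9) = 1, α(β(9)) = α(1) = 6.
Hence α ∘ β = [5 7 4 9 3 8 2 1 6].

5 7 4 9 3 8 2 1 6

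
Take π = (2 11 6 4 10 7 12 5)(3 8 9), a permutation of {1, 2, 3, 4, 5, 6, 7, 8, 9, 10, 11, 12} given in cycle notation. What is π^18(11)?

4

11 lies in the 8-cycle (2 11 6 4 10 7 12 5).
On an 8-cycle, π^8 is the identity, so π^18 = π^2 there (18 ≡ 2 mod 8).
Stepping 2 places around the cycle: 11 → 6 → 4.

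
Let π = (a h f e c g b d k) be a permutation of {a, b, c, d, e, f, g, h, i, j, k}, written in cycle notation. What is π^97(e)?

h

e lies in the 9-cycle (a h f e c g b d k).
Powers repeat with period 9 on this cycle, and 97 mod 9 = 7, so π^97(e) = π^7(e).
Advancing 7 steps from e: e → c → g → b → d → k → a → h.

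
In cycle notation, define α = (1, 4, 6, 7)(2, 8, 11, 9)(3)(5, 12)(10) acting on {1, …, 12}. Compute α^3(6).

4

6 lies in the 4-cycle (1, 4, 6, 7).
Stepping 3 places around the cycle: 6 → 7 → 1 → 4.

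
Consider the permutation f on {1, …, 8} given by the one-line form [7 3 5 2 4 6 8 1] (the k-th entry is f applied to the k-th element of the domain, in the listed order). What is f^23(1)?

Tracing 1 → 7 → … returns to 1 after 3 steps, so 1 lies in a 3-cycle (1, 7, 8).
Since the cycle has length 3, f^23 acts on it the same as f^2 (23 mod 3 = 2).
Stepping 2 places around the cycle: 1 → 7 → 8.

8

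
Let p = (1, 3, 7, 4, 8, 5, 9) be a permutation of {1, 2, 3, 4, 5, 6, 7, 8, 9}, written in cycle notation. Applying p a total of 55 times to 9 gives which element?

9 lies in the 7-cycle (1, 3, 7, 4, 8, 5, 9).
On a 7-cycle, p^7 is the identity, so p^55 = p^6 there (55 ≡ 6 mod 7).
Stepping 6 places around the cycle: 9 → 1 → 3 → 7 → 4 → 8 → 5.

5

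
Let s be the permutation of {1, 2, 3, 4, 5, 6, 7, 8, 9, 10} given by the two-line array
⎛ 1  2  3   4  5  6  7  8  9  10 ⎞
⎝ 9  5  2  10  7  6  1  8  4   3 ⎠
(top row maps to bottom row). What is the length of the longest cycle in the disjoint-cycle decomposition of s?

8

Decomposing into disjoint cycles gives (1, 9, 4, 10, 3, 2, 5, 7); the longest has length 8.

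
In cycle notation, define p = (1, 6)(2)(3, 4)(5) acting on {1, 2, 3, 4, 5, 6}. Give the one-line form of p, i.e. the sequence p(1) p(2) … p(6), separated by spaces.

Reading each image from the cycles: 1↦6, 2↦2, 3↦4, 4↦3, 5↦5, 6↦1.
So the one-line form is 6 2 4 3 5 1.

6 2 4 3 5 1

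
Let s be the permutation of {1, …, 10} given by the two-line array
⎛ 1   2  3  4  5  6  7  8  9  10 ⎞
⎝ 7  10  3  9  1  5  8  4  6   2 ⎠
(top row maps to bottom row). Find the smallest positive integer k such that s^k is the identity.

14

Decomposing into disjoint cycles gives cycle lengths 7, 2, 1.
The order is lcm(7, 2) = 14.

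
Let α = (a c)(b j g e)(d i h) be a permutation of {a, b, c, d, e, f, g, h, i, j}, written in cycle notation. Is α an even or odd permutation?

even

The cycle lengths are 4, 3, 2, 1.
A cycle of length ℓ contributes ℓ−1 transpositions, so α is a product of 3 + 2 + 1 = 6 transpositions — even.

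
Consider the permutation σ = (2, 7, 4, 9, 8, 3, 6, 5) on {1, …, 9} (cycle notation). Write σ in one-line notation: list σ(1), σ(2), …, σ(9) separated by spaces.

1 7 6 9 2 5 4 3 8

Reading each image from the cycles: 1→1, 2→7, 3→6, 4→9, 5→2, 6→5, 7→4, 8→3, 9→8.
So the one-line form is 1 7 6 9 2 5 4 3 8.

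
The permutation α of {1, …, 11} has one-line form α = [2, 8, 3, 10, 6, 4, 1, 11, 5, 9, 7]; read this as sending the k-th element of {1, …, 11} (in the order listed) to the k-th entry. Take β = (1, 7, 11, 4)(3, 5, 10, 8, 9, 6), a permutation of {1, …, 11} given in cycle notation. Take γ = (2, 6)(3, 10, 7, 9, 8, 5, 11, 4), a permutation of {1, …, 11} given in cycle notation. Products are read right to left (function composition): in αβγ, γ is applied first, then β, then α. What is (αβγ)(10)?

Chase 10: γ(10) = 7; β(7) = 11; α(11) = 7. Hence (αβγ)(10) = 7.

7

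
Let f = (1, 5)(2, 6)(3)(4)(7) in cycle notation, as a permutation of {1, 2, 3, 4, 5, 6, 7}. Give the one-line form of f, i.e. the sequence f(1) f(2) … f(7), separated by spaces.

Reading each image from the cycles: 1→5, 2→6, 3→3, 4→4, 5→1, 6→2, 7→7.
So the one-line form is 5 6 3 4 1 2 7.

5 6 3 4 1 2 7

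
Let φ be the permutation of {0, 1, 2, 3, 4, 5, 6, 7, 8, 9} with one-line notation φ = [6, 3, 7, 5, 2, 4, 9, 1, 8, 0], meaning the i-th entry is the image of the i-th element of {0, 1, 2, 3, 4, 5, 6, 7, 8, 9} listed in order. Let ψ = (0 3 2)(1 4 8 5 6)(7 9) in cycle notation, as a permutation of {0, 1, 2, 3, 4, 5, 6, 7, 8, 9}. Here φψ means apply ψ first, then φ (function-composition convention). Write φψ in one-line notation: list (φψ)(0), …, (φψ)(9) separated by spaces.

For each element, apply ψ then φ: 0 → 3 → 5; 1 → 4 → 2; 2 → 0 → 6; 3 → 2 → 7; 4 → 8 → 8; 5 → 6 → 9; 6 → 1 → 3; 7 → 9 → 0; 8 → 5 → 4; 9 → 7 → 1.
Collecting the images, φψ = [5 2 6 7 8 9 3 0 4 1].

5 2 6 7 8 9 3 0 4 1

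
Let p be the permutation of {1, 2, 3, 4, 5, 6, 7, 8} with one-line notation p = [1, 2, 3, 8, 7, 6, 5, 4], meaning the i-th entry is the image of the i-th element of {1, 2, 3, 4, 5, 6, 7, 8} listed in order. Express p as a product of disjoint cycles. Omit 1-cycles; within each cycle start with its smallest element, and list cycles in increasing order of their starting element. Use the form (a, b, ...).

(4, 8)(5, 7)

Iterating p from 4 gives 4 → 8 → 4; that is the 2-cycle (4, 8).
Continuing from each remaining unvisited element yields (4, 8)(5, 7).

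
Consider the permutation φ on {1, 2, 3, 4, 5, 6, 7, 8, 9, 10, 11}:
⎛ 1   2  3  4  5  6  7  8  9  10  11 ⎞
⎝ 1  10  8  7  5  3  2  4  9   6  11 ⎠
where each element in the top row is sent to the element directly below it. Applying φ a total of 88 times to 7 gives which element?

3

Tracing 7 → 2 → … returns to 7 after 7 steps, so 7 lies in a 7-cycle (2 10 6 3 8 4 7).
On a 7-cycle, φ^7 is the identity, so φ^88 = φ^4 there (88 ≡ 4 mod 7).
Advancing 4 steps from 7: 7 → 2 → 10 → 6 → 3.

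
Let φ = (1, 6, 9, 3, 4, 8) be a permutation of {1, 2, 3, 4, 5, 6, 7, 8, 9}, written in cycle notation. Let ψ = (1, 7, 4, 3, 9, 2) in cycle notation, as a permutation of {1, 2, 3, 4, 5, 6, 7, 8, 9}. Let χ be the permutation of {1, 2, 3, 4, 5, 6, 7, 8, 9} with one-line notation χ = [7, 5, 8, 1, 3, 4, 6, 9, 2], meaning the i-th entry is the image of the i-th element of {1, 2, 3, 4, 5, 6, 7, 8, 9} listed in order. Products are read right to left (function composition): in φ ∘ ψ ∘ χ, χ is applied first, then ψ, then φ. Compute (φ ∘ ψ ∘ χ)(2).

Apply the permutations in order: χ(2) = 5, then ψ(5) = 5, then φ(5) = 5. So (φ ∘ ψ ∘ χ)(2) = 5.

5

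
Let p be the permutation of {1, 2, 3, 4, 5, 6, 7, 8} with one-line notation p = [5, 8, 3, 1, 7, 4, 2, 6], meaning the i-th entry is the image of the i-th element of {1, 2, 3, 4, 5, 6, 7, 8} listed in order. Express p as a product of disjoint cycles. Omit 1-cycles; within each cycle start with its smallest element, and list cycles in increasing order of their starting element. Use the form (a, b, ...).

Start at 1 and follow images: 1 → 5 → 7 → 2 → 8 → 6 → 4 → 1, giving the cycle (1, 5, 7, 2, 8, 6, 4).
Continuing from each remaining unvisited element yields (1, 5, 7, 2, 8, 6, 4).

(1, 5, 7, 2, 8, 6, 4)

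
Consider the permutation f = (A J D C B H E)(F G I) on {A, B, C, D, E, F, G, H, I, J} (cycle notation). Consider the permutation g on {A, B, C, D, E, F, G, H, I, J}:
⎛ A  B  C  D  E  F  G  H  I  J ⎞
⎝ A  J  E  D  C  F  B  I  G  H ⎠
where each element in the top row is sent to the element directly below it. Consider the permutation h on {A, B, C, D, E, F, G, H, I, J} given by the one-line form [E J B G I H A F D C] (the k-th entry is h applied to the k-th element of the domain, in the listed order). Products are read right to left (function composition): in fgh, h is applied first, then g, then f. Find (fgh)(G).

(fgh)(G) = f(g(h(G))). h(G) = A, then g(A) = A, then f(A) = J, so the result is J.

J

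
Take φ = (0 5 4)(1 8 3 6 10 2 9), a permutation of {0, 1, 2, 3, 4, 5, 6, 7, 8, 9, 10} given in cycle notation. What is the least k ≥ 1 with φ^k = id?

The cycle type of φ is (7, 3, 1).
The order is lcm(7, 3) = 21.

21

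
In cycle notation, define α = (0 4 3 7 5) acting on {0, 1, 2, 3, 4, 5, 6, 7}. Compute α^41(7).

5

7 lies in the 5-cycle (0 4 3 7 5).
Powers repeat with period 5 on this cycle, and 41 mod 5 = 1, so α^41(7) = α^1(7).
Advancing 1 step from 7: 7 → 5.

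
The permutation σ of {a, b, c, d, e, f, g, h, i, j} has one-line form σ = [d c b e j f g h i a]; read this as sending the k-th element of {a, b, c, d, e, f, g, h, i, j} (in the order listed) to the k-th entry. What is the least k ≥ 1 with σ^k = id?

Decomposing into disjoint cycles gives cycle lengths 4, 2, 1, 1, 1, 1.
Since disjoint cycles commute, ord(σ) = lcm(4, 2) = 4.

4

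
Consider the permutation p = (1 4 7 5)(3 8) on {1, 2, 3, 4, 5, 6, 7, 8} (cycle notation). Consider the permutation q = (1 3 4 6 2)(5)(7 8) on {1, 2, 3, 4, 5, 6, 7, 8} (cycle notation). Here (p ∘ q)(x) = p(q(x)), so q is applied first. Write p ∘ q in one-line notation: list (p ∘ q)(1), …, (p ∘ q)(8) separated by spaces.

Chase each element through q then p: 1 → 3 → 8; 2 → 1 → 4; 3 → 4 → 7; 4 → 6 → 6; 5 → 5 → 1; 6 → 2 → 2; 7 → 8 → 3; 8 → 7 → 5.
So p ∘ q in one-line form is 8 4 7 6 1 2 3 5.

8 4 7 6 1 2 3 5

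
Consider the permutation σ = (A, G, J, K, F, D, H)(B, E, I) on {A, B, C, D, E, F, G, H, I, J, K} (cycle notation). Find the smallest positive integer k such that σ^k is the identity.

21

The disjoint cycles have lengths 7, 3, 1.
The order is lcm(7, 3) = 21.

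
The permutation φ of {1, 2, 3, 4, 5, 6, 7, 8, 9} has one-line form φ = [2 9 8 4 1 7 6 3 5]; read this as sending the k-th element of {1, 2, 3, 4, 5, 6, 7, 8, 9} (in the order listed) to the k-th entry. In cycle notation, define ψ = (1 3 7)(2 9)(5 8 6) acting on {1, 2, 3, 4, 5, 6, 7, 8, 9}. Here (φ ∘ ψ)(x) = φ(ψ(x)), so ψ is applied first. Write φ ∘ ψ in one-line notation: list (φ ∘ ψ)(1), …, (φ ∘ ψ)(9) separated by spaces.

(φ ∘ ψ)(x) = φ(ψ(x)). Computing each image: φ(ψ(1)) = φ(3) = 8, φ(ψ(2)) = φ(9) = 5, φ(ψ(3)) = φ(7) = 6, φ(ψ(4)) = φ(4) = 4, φ(ψ(5)) = φ(8) = 3, φ(ψ(6)) = φ(5) = 1, φ(ψ(7)) = φ(1) = 2, φ(ψ(8)) = φ(6) = 7, φ(ψ(9)) = φ(2) = 9.
Hence φ ∘ ψ = [8 5 6 4 3 1 2 7 9].

8 5 6 4 3 1 2 7 9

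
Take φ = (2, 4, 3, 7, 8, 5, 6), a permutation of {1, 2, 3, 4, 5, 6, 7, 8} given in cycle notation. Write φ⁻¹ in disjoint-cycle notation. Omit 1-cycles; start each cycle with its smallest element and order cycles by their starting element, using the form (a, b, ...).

(2, 6, 5, 8, 7, 3, 4)

The inverse reverses each cycle.
Reversing each cycle of φ and rotating so the smallest element leads gives (2, 6, 5, 8, 7, 3, 4).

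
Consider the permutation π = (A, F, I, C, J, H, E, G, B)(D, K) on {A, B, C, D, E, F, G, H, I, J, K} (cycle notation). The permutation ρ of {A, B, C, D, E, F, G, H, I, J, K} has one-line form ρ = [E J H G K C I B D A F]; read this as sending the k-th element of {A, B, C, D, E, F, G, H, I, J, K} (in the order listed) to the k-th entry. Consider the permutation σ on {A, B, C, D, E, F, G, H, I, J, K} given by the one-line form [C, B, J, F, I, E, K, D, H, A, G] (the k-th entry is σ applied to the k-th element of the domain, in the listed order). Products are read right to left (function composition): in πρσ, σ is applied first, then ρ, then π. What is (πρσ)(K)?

C

Chase K: σ(K) = G; ρ(G) = I; π(I) = C. Hence (πρσ)(K) = C.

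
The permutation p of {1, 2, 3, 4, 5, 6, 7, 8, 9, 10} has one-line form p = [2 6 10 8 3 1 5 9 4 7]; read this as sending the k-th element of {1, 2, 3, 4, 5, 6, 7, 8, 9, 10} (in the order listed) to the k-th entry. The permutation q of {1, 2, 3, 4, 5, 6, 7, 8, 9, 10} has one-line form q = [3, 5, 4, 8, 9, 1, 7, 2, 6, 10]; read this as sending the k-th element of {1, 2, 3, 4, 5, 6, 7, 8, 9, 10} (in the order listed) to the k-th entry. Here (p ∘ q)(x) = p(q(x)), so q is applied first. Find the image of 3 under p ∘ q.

q(3) = 4, then p(4) = 8; composing gives (p ∘ q)(3) = 8.

8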